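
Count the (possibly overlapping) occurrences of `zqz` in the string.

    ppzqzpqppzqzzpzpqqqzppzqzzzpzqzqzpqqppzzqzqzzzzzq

Sliding a length-3 window over the 49 characters (47 positions):
  position 3–5: zqz
  position 10–12: zqz
  position 23–25: zqz
  position 29–31: zqz
  position 31–33: zqz
  position 40–42: zqz
  position 42–44: zqz

7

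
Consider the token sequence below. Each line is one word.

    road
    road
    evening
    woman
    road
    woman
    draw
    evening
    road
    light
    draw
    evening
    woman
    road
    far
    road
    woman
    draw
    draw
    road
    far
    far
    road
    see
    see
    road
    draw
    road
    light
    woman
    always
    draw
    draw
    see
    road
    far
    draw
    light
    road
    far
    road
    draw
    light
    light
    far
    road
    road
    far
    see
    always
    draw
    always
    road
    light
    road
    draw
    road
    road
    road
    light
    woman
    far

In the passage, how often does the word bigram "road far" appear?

5

Scanning the 61 overlapping bigram windows for "road far":
  position 14–15: road far
  position 20–21: road far
  position 35–36: road far
  position 39–40: road far
  position 47–48: road far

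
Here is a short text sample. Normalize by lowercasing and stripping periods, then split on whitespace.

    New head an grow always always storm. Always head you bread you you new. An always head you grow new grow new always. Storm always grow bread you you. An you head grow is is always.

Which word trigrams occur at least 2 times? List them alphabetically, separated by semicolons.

Trigram counts meeting the condition (at least 2 times):
  always head you: 2
  always storm always: 2
  bread you you: 2

always head you; always storm always; bread you you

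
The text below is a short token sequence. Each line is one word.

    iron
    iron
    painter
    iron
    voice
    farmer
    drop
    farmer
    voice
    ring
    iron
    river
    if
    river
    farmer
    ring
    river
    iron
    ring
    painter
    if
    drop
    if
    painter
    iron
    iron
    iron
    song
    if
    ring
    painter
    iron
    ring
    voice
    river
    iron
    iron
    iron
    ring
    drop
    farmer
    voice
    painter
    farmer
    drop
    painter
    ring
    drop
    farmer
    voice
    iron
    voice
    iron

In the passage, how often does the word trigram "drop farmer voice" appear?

3

Scanning the 51 overlapping trigram windows for "drop farmer voice":
  position 7–9: drop farmer voice
  position 40–42: drop farmer voice
  position 48–50: drop farmer voice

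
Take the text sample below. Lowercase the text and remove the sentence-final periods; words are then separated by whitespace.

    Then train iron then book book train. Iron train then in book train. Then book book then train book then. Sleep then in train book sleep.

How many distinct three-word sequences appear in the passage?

26 tokens → 24 trigram windows in total.
Repeated trigrams (each contributes count−1 duplicates):
  then book book: 2
1 duplicate windows → 24 − 1 = 23 distinct.

23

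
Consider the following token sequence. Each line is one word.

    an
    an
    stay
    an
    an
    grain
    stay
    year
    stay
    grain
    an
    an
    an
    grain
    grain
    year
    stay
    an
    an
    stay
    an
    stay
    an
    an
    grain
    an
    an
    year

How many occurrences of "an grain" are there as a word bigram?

3

Scanning the 27 overlapping bigram windows for "an grain":
  position 5–6: an grain
  position 13–14: an grain
  position 24–25: an grain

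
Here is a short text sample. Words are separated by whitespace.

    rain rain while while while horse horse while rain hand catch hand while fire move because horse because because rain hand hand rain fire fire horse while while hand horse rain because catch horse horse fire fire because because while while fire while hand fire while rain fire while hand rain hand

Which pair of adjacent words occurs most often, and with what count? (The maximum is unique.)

"while while", 4 times

Bigram frequencies (highest first):
  while while: 4
  rain hand: 3
  while hand: 3
  fire while: 3
  horse horse: 2
  horse while: 2
  … (28 more, each ≤ 2)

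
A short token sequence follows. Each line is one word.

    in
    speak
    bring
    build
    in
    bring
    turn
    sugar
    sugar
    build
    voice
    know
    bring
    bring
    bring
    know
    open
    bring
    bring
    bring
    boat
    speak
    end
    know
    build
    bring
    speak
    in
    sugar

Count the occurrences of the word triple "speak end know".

1

Scanning the 27 overlapping trigram windows for "speak end know":
  position 22–24: speak end know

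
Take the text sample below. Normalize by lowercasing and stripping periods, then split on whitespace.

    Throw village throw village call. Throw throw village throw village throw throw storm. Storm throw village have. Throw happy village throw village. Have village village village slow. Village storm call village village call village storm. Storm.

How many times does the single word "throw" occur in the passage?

10

Scanning the 36 tokens for "throw":
  position 1: throw
  position 3: throw
  position 6: throw
  position 7: throw
  position 9: throw
  position 11: throw
  position 12: throw
  position 15: throw
  position 18: throw
  position 21: throw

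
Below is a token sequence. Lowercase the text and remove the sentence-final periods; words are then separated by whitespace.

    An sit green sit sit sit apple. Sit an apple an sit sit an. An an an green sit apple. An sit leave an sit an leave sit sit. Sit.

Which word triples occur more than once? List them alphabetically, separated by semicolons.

Trigram counts meeting the condition (more than once):
  an an an: 2
  apple an sit: 2
  sit sit sit: 2

an an an; apple an sit; sit sit sit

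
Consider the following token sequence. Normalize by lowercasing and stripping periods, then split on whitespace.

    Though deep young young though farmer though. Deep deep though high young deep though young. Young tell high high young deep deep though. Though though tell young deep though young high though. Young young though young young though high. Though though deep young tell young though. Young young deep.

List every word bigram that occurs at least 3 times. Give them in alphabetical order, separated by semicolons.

deep though; though deep; though though; though young; young deep; young though; young young

Bigram counts meeting the condition (at least 3 times):
  deep though: 4
  though deep: 3
  though though: 3
  though young: 5
  young deep: 4
  young though: 4
  young young: 5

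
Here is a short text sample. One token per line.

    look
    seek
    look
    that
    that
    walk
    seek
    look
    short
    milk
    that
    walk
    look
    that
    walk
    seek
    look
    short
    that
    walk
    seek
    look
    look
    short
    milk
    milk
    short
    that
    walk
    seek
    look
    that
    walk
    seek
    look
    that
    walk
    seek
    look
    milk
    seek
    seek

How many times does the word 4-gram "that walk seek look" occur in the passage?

Scanning the 39 overlapping 4-gram windows for "that walk seek look":
  position 5–8: that walk seek look
  position 14–17: that walk seek look
  position 19–22: that walk seek look
  position 28–31: that walk seek look
  position 32–35: that walk seek look
  position 36–39: that walk seek look

6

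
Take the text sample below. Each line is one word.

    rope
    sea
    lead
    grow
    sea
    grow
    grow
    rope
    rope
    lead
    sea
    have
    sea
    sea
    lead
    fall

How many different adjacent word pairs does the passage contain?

14

16 tokens → 15 bigram windows in total.
Repeated bigrams (each contributes count−1 duplicates):
  sea lead: 2
1 duplicate windows → 15 − 1 = 14 distinct.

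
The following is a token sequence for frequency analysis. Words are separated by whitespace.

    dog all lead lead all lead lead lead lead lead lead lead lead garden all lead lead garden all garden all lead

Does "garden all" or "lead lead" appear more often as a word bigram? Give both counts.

"lead lead" (9 vs 3)

"garden all": 3 occurrences
"lead lead": 9 occurrences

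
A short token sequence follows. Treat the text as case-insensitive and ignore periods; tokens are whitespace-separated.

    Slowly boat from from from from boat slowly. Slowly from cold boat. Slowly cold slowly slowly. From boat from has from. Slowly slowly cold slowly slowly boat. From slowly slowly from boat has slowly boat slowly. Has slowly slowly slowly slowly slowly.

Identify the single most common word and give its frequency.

Unigram frequencies (highest first):
  slowly: 19
  from: 10
  boat: 7
  cold: 3
  has: 3

"slowly", 19 times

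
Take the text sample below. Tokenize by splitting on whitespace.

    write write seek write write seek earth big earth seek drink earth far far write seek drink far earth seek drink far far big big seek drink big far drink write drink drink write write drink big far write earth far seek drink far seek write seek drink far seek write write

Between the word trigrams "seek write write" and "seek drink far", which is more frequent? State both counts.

"seek drink far" (4 vs 2)

"seek write write": 2 occurrences
"seek drink far": 4 occurrences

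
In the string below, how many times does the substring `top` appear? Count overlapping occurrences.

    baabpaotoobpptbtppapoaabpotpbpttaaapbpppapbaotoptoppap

2

Sliding a length-3 window over the 54 characters (52 positions):
  position 46–48: top
  position 49–51: top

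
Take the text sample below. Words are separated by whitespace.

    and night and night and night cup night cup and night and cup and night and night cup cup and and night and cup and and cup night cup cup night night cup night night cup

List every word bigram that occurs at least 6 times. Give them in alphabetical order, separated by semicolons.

Bigram counts meeting the condition (at least 6 times):
  and night: 7
  night cup: 6

and night; night cup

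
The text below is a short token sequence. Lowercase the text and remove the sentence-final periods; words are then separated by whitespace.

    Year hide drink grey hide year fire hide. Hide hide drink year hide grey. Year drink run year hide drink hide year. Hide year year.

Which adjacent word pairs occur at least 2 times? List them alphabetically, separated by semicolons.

hide drink; hide hide; hide year; year hide

Bigram counts meeting the condition (at least 2 times):
  hide drink: 3
  hide hide: 2
  hide year: 3
  year hide: 4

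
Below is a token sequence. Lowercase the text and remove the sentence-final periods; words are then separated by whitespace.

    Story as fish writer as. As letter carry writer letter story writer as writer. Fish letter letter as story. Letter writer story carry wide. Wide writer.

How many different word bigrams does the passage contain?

24

26 tokens → 25 bigram windows in total.
Repeated bigrams (each contributes count−1 duplicates):
  writer as: 2
1 duplicate windows → 25 − 1 = 24 distinct.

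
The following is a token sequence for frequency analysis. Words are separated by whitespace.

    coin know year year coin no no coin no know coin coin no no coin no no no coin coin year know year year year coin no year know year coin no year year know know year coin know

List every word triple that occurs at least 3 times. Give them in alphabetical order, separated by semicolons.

coin no no; no no coin; year coin no

Trigram counts meeting the condition (at least 3 times):
  coin no no: 3
  no no coin: 3
  year coin no: 3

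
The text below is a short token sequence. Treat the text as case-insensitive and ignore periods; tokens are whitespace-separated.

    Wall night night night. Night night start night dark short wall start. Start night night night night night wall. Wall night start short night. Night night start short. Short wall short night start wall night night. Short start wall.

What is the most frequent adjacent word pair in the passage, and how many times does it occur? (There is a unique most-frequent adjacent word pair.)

Bigram frequencies (highest first):
  night night: 11
  night start: 4
  wall night: 3
  start night: 2
  short wall: 2
  start short: 2
  … (12 more, each ≤ 2)

"night night", 11 times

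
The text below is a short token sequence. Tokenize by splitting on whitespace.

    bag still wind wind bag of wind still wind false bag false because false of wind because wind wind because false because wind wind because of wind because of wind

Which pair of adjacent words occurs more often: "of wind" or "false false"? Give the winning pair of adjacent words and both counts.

"of wind" (4 vs 0)

"of wind": 4 occurrences
"false false": 0 occurrences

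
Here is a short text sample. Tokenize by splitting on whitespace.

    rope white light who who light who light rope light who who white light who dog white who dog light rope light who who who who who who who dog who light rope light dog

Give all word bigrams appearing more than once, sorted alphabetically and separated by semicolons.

Bigram counts meeting the condition (more than once):
  light rope: 3
  light who: 5
  rope light: 3
  white light: 2
  who dog: 3
  who light: 3
  who who: 8

light rope; light who; rope light; white light; who dog; who light; who who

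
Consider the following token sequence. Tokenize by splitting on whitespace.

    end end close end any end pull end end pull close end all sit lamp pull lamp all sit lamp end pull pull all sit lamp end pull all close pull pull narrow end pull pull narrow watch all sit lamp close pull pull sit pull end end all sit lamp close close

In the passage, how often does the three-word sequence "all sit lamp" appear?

Scanning the 51 overlapping trigram windows for "all sit lamp":
  position 13–15: all sit lamp
  position 18–20: all sit lamp
  position 24–26: all sit lamp
  position 39–41: all sit lamp
  position 49–51: all sit lamp

5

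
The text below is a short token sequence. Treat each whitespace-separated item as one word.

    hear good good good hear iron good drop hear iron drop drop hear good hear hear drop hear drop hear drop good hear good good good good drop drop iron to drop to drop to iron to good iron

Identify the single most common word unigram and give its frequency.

Unigram frequencies (highest first):
  good: 11
  drop: 10
  hear: 9
  iron: 5
  to: 4

"good", 11 times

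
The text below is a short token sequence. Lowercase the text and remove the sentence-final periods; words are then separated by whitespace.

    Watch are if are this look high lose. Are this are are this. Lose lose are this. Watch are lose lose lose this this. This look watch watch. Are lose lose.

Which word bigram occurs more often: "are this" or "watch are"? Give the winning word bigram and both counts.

"are this" (4 vs 3)

"are this": 4 occurrences
"watch are": 3 occurrences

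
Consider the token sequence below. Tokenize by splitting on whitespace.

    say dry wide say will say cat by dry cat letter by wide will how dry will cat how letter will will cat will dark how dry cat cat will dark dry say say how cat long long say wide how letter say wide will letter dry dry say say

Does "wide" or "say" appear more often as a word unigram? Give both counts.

"wide": 4 occurrences
"say": 9 occurrences

"say" (9 vs 4)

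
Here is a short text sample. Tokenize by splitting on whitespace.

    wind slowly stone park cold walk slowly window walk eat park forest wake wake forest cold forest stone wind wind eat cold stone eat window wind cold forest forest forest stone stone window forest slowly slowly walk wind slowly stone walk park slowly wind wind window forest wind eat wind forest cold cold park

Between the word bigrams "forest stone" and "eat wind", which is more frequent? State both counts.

"forest stone": 2 occurrences
"eat wind": 1 occurrence

"forest stone" (2 vs 1)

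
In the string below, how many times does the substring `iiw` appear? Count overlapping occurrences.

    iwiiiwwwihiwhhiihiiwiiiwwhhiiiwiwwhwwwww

4

Sliding a length-3 window over the 40 characters (38 positions):
  position 4–6: iiw
  position 18–20: iiw
  position 22–24: iiw
  position 29–31: iiw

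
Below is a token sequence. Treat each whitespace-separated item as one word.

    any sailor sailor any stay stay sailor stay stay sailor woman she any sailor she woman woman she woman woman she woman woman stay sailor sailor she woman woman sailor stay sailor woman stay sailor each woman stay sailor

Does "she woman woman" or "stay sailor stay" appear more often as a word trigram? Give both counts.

"she woman woman" (4 vs 1)

"she woman woman": 4 occurrences
"stay sailor stay": 1 occurrence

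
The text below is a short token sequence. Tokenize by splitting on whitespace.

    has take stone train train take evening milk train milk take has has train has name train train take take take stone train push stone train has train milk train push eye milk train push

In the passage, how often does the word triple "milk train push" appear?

Scanning the 33 overlapping trigram windows for "milk train push":
  position 29–31: milk train push
  position 33–35: milk train push

2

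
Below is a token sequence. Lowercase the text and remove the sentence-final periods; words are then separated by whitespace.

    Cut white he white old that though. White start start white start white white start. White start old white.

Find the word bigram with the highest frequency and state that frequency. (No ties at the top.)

Bigram frequencies (highest first):
  white start: 4
  start white: 3
  cut white: 1
  white he: 1
  he white: 1
  white old: 1
  … (7 more, each ≤ 1)

"white start", 4 times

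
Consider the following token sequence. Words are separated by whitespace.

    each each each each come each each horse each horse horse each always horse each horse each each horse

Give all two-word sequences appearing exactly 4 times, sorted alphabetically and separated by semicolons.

each horse; horse each

Bigram counts meeting the condition (exactly 4 times):
  each horse: 4
  horse each: 4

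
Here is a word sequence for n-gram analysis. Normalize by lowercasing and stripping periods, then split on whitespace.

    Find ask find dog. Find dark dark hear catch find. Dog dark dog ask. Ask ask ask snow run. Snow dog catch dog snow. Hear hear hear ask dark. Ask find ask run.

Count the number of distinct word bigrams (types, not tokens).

33 tokens → 32 bigram windows in total.
Repeated bigrams (each contributes count−1 duplicates):
  ask ask: 3
  ask find: 2
  find ask: 2
  find dog: 2
  hear hear: 2
6 duplicate windows → 32 − 6 = 26 distinct.

26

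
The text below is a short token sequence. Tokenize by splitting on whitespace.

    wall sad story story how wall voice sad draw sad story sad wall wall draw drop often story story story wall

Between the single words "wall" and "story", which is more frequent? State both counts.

"story" (6 vs 5)

"wall": 5 occurrences
"story": 6 occurrences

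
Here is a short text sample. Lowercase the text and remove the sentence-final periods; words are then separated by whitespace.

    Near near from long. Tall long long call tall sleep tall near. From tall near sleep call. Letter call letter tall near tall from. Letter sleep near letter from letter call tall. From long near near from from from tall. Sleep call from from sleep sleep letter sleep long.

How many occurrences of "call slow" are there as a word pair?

0

Scanning the 48 overlapping bigram windows for "call slow":
  (none found)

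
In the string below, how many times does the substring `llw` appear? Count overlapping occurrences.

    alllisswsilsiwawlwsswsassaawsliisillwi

1

Sliding a length-3 window over the 38 characters (36 positions):
  position 35–37: llw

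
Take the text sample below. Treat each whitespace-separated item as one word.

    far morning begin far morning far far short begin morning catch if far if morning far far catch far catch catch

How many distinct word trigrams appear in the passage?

21 tokens → 19 trigram windows in total.
Repeated trigrams (each contributes count−1 duplicates):
  morning far far: 2
1 duplicate windows → 19 − 1 = 18 distinct.

18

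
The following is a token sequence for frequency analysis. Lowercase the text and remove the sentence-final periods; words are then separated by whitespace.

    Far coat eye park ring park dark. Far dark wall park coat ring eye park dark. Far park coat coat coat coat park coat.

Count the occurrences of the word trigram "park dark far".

Scanning the 22 overlapping trigram windows for "park dark far":
  position 6–8: park dark far
  position 15–17: park dark far

2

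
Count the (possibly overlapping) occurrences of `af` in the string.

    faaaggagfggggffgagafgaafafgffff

3

Sliding a length-2 window over the 31 characters (30 positions):
  position 19–20: af
  position 23–24: af
  position 25–26: af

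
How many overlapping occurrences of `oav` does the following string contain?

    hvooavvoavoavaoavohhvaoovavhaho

Sliding a length-3 window over the 31 characters (29 positions):
  position 4–6: oav
  position 8–10: oav
  position 11–13: oav
  position 15–17: oav

4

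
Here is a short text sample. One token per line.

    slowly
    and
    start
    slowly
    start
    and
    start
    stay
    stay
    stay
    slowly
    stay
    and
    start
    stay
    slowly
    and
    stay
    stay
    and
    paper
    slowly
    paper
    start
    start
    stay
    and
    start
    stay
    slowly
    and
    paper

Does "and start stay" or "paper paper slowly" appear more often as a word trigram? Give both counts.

"and start stay" (3 vs 0)

"and start stay": 3 occurrences
"paper paper slowly": 0 occurrences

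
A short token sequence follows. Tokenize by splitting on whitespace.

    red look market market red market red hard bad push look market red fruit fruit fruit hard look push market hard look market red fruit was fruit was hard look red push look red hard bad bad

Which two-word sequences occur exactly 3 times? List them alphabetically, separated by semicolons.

hard look; look market

Bigram counts meeting the condition (exactly 3 times):
  hard look: 3
  look market: 3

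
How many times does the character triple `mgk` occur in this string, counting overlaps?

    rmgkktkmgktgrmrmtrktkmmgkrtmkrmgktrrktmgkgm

Sliding a length-3 window over the 43 characters (41 positions):
  position 2–4: mgk
  position 8–10: mgk
  position 23–25: mgk
  position 31–33: mgk
  position 39–41: mgk

5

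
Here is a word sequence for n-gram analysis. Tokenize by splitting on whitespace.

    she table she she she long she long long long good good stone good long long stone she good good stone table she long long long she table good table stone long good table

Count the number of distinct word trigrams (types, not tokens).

34 tokens → 32 trigram windows in total.
Repeated trigrams (each contributes count−1 duplicates):
  good good stone: 2
  long long long: 2
  she long long: 2
3 duplicate windows → 32 − 3 = 29 distinct.

29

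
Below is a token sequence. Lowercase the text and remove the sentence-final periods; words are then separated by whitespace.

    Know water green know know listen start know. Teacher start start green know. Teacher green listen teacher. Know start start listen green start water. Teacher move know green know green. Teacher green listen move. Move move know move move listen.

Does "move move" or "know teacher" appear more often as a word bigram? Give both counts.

"move move" (3 vs 2)

"move move": 3 occurrences
"know teacher": 2 occurrences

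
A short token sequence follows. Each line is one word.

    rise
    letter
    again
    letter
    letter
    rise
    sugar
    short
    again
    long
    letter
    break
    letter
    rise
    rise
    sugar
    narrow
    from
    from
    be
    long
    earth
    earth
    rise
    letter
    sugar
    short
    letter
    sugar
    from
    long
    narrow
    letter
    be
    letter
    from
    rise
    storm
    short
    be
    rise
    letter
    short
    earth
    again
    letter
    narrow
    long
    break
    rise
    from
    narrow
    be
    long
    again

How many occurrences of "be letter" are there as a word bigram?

1

Scanning the 54 overlapping bigram windows for "be letter":
  position 34–35: be letter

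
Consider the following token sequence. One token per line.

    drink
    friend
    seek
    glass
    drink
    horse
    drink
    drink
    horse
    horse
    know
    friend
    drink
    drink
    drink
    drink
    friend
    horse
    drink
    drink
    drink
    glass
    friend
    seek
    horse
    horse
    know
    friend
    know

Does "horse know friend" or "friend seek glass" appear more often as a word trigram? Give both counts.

"horse know friend": 2 occurrences
"friend seek glass": 1 occurrence

"horse know friend" (2 vs 1)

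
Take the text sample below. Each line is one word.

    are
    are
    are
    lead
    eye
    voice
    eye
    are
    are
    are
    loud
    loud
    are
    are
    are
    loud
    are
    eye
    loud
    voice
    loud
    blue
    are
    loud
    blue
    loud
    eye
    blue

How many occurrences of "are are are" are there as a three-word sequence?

Scanning the 26 overlapping trigram windows for "are are are":
  position 1–3: are are are
  position 8–10: are are are
  position 13–15: are are are

3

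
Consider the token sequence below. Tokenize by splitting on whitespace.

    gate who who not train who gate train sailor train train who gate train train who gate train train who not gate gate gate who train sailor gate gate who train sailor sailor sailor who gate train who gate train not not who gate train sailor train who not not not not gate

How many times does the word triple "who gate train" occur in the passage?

Scanning the 51 overlapping trigram windows for "who gate train":
  position 6–8: who gate train
  position 12–14: who gate train
  position 16–18: who gate train
  position 35–37: who gate train
  position 38–40: who gate train
  position 43–45: who gate train

6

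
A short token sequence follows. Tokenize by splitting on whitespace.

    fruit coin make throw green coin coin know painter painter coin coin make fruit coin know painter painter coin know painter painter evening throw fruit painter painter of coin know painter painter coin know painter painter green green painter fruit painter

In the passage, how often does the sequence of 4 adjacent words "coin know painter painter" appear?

Scanning the 38 overlapping 4-gram windows for "coin know painter painter":
  position 7–10: coin know painter painter
  position 15–18: coin know painter painter
  position 19–22: coin know painter painter
  position 29–32: coin know painter painter
  position 33–36: coin know painter painter

5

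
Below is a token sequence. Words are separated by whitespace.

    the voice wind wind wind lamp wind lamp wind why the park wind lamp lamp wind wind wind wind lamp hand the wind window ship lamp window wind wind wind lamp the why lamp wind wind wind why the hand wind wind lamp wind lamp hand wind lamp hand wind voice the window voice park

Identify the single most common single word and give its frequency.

"wind", 22 times

Unigram frequencies (highest first):
  wind: 22
  lamp: 11
  the: 6
  hand: 4
  voice: 3
  why: 3
  … (3 more, each ≤ 3)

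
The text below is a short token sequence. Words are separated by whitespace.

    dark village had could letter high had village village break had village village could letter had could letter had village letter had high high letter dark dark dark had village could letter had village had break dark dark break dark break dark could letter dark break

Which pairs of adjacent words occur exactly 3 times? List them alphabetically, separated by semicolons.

Bigram counts meeting the condition (exactly 3 times):
  break dark: 3
  dark break: 3
  dark dark: 3

break dark; dark break; dark dark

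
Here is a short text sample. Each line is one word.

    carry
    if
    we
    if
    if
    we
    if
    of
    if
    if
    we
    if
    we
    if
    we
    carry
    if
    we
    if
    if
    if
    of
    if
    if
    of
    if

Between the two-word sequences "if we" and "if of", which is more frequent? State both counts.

"if we" (6 vs 3)

"if we": 6 occurrences
"if of": 3 occurrences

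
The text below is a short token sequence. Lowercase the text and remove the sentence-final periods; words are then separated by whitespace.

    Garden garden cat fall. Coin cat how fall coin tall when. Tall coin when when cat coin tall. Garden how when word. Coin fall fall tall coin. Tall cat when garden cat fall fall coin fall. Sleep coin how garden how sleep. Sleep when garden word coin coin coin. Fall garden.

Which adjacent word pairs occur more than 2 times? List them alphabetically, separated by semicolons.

coin fall; coin tall; fall coin

Bigram counts meeting the condition (more than 2 times):
  coin fall: 3
  coin tall: 3
  fall coin: 3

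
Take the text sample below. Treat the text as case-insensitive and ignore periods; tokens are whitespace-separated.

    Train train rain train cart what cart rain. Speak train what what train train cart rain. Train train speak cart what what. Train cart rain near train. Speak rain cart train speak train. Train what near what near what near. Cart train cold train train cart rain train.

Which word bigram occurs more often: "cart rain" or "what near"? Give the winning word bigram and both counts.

"cart rain" (4 vs 3)

"cart rain": 4 occurrences
"what near": 3 occurrences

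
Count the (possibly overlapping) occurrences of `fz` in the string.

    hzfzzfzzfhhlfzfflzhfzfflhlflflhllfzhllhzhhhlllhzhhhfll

5

Sliding a length-2 window over the 54 characters (53 positions):
  position 3–4: fz
  position 6–7: fz
  position 13–14: fz
  position 20–21: fz
  position 34–35: fz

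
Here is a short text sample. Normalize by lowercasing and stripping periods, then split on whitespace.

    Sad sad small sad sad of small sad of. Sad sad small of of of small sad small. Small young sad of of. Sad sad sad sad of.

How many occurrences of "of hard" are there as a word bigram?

0

Scanning the 27 overlapping bigram windows for "of hard":
  (none found)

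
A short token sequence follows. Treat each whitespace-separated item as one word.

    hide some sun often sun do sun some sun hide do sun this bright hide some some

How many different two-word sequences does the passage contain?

17 tokens → 16 bigram windows in total.
Repeated bigrams (each contributes count−1 duplicates):
  do sun: 2
  hide some: 2
  some sun: 2
3 duplicate windows → 16 − 3 = 13 distinct.

13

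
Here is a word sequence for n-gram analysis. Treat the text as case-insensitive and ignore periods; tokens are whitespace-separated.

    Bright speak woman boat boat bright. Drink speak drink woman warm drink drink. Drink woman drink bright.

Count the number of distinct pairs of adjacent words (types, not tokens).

17 tokens → 16 bigram windows in total.
Repeated bigrams (each contributes count−1 duplicates):
  drink drink: 2
  drink woman: 2
2 duplicate windows → 16 − 2 = 14 distinct.

14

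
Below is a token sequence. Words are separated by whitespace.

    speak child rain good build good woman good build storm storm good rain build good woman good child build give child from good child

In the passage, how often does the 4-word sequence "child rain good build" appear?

Scanning the 21 overlapping 4-gram windows for "child rain good build":
  position 2–5: child rain good build

1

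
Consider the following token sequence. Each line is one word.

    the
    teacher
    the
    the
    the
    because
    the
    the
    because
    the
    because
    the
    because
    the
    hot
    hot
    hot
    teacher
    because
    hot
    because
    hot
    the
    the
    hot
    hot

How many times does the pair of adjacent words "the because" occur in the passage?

4

Scanning the 25 overlapping bigram windows for "the because":
  position 5–6: the because
  position 8–9: the because
  position 10–11: the because
  position 12–13: the because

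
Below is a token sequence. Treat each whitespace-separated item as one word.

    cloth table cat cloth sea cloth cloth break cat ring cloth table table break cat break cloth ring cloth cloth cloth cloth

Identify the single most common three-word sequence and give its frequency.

Trigram frequencies (highest first):
  cloth cloth cloth: 2
  cloth table cat: 1
  table cat cloth: 1
  cat cloth sea: 1
  cloth sea cloth: 1
  sea cloth cloth: 1
  … (13 more, each ≤ 1)

"cloth cloth cloth", 2 times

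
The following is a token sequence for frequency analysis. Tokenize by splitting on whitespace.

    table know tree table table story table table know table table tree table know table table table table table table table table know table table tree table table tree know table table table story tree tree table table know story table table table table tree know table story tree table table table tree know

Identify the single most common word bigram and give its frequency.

"table table", 20 times

Bigram frequencies (highest first):
  table table: 20
  table know: 5
  tree table: 5
  know table: 5
  table tree: 5
  table story: 3
  … (6 more, each ≤ 3)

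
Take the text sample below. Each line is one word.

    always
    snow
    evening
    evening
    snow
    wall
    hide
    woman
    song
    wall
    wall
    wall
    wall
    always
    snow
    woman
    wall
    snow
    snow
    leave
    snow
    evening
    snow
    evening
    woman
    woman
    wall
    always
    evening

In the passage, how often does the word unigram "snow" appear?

7

Scanning the 29 tokens for "snow":
  position 2: snow
  position 5: snow
  position 15: snow
  position 18: snow
  position 19: snow
  position 21: snow
  position 23: snow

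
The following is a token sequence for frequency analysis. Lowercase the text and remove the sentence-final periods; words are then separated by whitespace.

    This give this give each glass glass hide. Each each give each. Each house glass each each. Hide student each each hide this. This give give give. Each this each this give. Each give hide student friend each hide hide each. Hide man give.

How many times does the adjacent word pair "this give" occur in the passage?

Scanning the 43 overlapping bigram windows for "this give":
  position 1–2: this give
  position 3–4: this give
  position 24–25: this give
  position 31–32: this give

4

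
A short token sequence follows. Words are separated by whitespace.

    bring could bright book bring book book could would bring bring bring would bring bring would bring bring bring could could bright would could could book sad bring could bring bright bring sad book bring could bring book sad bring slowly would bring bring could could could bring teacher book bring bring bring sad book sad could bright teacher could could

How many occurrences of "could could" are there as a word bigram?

5

Scanning the 60 overlapping bigram windows for "could could":
  position 20–21: could could
  position 24–25: could could
  position 45–46: could could
  position 46–47: could could
  position 60–61: could could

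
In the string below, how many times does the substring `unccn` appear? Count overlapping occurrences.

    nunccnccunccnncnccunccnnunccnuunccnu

5

Sliding a length-5 window over the 36 characters (32 positions):
  position 2–6: unccn
  position 9–13: unccn
  position 19–23: unccn
  position 25–29: unccn
  position 31–35: unccn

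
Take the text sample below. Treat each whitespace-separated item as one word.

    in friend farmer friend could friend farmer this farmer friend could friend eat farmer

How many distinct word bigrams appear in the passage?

14 tokens → 13 bigram windows in total.
Repeated bigrams (each contributes count−1 duplicates):
  could friend: 2
  farmer friend: 2
  friend could: 2
  friend farmer: 2
4 duplicate windows → 13 − 4 = 9 distinct.

9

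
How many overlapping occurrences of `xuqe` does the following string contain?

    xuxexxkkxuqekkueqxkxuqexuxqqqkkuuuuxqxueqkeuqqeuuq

2

Sliding a length-4 window over the 50 characters (47 positions):
  position 9–12: xuqe
  position 20–23: xuqe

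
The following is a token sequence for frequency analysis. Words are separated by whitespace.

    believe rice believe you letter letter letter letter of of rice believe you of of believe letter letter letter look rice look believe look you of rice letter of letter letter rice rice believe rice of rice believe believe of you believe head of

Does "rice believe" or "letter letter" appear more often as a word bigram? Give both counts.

"rice believe": 4 occurrences
"letter letter": 6 occurrences

"letter letter" (6 vs 4)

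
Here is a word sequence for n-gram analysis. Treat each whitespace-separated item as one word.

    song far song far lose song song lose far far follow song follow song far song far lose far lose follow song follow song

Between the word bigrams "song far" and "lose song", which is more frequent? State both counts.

"song far" (4 vs 1)

"song far": 4 occurrences
"lose song": 1 occurrence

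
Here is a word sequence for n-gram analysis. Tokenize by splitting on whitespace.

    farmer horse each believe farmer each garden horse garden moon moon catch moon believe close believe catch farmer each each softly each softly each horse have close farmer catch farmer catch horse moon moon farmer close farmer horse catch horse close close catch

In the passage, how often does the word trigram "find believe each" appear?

0

Scanning the 41 overlapping trigram windows for "find believe each":
  (none found)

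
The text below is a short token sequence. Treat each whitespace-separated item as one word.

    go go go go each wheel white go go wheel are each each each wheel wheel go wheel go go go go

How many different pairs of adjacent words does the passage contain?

11

22 tokens → 21 bigram windows in total.
Repeated bigrams (each contributes count−1 duplicates):
  go go: 7
  each each: 2
  each wheel: 2
  go wheel: 2
  wheel go: 2
10 duplicate windows → 21 − 10 = 11 distinct.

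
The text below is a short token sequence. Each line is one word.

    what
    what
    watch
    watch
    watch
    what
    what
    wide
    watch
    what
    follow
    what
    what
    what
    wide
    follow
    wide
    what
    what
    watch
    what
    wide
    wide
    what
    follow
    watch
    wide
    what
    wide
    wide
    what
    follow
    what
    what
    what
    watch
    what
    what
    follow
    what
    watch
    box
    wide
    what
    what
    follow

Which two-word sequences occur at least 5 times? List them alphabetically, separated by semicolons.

Bigram counts meeting the condition (at least 5 times):
  what follow: 5
  what what: 9
  wide what: 5

what follow; what what; wide what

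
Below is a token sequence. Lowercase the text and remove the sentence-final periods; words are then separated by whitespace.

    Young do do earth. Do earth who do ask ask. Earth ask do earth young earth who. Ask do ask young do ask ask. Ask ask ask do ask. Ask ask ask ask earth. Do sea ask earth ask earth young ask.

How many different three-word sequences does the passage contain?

42 tokens → 40 trigram windows in total.
Repeated trigrams (each contributes count−1 duplicates):
  ask ask ask: 6
  do ask ask: 3
  ask ask earth: 2
  ask do ask: 2
  ask earth ask: 2
10 duplicate windows → 40 − 10 = 30 distinct.

30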